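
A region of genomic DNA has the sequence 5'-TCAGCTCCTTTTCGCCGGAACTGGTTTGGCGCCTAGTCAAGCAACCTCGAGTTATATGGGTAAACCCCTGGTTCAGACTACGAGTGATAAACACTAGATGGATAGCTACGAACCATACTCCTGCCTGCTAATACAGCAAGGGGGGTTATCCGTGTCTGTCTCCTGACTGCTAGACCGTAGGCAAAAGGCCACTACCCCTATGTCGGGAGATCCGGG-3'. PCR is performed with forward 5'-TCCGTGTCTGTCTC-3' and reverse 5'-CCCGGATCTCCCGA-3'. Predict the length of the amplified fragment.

Forward primer TCCGTGTCTGTCTC is found on the top strand at positions 149–162.
The reverse primer's reverse complement is TCGGGAGATCCGGG, which matches the template at positions 203–216.
Product length = (reverse-primer end) − (forward-primer start) + 1 = 216 − 149 + 1 = 68 bp.

68 bp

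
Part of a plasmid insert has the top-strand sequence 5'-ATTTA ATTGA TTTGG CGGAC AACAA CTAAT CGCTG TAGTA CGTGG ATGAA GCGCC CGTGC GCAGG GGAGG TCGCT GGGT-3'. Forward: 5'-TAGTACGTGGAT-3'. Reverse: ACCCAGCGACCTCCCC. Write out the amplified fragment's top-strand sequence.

The forward primer matches the template at positions 36–47.
Taking the reverse complement of ACCCAGCGACCTCCCC gives GGGGAGGTCGCTGGGT, found at positions 64–79 on the template; the primer anneals here to the top strand with its 3' end pointing upstream.
The product is the template from position 36 through 79 (44 bp).

5'-TAGTACGTGGATGAAGCGCCCGTGCGCAGGGGAGGTCGCTGGGT-3'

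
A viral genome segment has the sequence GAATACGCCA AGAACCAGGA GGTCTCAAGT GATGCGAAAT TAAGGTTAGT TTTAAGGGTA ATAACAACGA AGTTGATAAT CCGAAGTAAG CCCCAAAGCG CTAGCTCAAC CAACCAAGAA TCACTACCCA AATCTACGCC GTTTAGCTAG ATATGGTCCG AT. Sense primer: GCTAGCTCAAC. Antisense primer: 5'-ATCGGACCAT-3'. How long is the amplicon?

The forward primer matches the template at positions 100–110.
Taking the reverse complement of ATCGGACCAT gives ATGGTCCGAT, found at positions 153–162 on the template; the primer anneals here to the top strand with its 3' end pointing upstream.
Product length = (reverse-primer end) − (forward-primer start) + 1 = 162 − 100 + 1 = 63 bp.

63 bp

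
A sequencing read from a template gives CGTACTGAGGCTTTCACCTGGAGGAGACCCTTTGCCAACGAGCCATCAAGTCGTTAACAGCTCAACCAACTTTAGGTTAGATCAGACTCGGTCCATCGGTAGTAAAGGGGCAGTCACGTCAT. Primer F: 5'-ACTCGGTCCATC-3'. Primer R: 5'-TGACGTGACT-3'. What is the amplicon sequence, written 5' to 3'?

5'-ACTCGGTCCATCGGTAGTAAAGGGGCAGTCACGTCA-3'

The forward primer matches the template at positions 86–97.
Reverse complement of the reverse primer: AGTCACGTCA. This occurs on the top strand at positions 112–121.
The product is the template from position 86 through 121 (36 bp).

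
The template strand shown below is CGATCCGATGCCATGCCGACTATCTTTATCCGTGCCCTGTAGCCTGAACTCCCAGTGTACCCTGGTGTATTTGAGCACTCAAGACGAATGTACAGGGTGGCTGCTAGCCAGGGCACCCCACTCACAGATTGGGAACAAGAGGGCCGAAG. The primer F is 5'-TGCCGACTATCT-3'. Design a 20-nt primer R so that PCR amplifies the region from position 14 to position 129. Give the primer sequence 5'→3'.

The product's 3' end on the top strand is position 129.
The reverse primer anneals to the top strand over positions 110–129, i.e. to AGGGCACCCCACTCACAGAT.
Its sequence written 5'→3' is the reverse complement: ATCTGTGAGTGGGGTGCCCT.

5'-ATCTGTGAGTGGGGTGCCCT-3'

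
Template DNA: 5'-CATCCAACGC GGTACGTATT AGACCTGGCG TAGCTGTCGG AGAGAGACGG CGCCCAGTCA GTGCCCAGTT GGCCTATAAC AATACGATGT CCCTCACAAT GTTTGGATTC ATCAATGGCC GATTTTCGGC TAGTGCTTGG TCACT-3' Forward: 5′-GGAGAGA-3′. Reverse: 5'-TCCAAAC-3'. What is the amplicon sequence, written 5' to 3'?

Scanning the template, GGAGAGA occurs at positions 39–45; this primer anneals to the bottom strand there with its 3' end pointing downstream.
The reverse primer's reverse complement is GTTTGGA, which matches the template at positions 101–107.
The product is the template from position 39 through 107 (69 bp).

5'-GGAGAGAGACGGCGCCCAGTCAGTGCCCAGTTGGCCTATAACAATACGATGTCCCTCACAATGTTTGGA-3'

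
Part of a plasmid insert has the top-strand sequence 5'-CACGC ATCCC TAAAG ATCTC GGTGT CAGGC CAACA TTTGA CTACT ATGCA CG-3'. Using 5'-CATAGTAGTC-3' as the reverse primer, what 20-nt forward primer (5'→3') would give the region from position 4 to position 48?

The reverse primer's reverse complement GACTACTATG matches the template at positions 39–48; the product starts at position 4.
The forward primer is identical to the top strand over positions 4–23: GCATCCCTAAAGATCTCGGT.

5'-GCATCCCTAAAGATCTCGGT-3'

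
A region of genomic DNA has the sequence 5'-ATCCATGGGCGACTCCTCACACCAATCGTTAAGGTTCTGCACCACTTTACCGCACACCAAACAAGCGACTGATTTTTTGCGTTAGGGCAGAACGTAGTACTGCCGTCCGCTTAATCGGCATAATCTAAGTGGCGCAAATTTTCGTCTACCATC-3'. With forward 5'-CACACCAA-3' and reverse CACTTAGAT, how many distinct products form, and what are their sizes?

Two products: 114 bp, 79 bp

The forward primer CACACCAA matches the top strand at positions 18–25, 53–60.
The reverse primer's reverse complement is ATCTAAGTG, matching at positions 123–131.
Each forward site pairs with the reverse site to give a product ending at position 131: sizes 114, 79 bp.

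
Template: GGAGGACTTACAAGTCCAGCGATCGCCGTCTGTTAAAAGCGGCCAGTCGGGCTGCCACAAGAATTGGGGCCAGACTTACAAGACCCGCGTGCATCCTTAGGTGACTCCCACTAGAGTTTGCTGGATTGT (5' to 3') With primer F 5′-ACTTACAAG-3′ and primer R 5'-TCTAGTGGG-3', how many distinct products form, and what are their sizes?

The forward primer ACTTACAAG matches the top strand at positions 6–14, 74–82.
The reverse primer's reverse complement is CCCACTAGA, matching at positions 107–115.
Each forward site pairs with the reverse site to give a product ending at position 115: sizes 110, 42 bp.

Two products: 110 bp, 42 bp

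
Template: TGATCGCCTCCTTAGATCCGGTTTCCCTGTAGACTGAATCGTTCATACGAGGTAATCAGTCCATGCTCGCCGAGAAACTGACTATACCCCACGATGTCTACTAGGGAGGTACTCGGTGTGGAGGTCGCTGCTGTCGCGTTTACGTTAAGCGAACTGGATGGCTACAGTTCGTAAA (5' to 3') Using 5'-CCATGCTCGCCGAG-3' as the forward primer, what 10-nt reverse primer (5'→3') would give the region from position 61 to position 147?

5'-TAACGTAAAC-3'

The product's 3' end on the top strand is position 147.
The reverse primer anneals to the top strand over positions 138–147, i.e. to GTTTACGTTA.
Its sequence written 5'→3' is the reverse complement: TAACGTAAAC.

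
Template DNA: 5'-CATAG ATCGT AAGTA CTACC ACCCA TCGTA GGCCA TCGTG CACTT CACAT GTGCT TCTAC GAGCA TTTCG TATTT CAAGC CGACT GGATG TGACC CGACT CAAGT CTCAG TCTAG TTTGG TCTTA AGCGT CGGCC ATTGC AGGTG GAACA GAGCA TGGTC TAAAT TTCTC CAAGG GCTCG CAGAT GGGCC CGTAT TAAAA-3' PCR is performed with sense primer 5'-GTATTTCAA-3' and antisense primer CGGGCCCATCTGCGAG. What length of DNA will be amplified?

123 bp

The forward primer matches the template at positions 70–78.
Reverse complement of the reverse primer: CTCGCAGATGGGCCCG. This occurs on the top strand at positions 177–192.
Amplicon spans positions 70–192: 123 bp.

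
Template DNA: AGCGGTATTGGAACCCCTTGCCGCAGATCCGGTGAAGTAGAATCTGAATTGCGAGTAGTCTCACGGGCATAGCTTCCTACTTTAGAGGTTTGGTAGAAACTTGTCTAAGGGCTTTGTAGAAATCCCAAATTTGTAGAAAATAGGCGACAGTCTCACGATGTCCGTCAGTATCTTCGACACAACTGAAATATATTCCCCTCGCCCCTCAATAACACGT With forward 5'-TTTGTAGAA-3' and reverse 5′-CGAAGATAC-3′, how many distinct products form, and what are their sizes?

The forward primer TTTGTAGAA matches the top strand at positions 113–121, 130–138.
The reverse primer's reverse complement is GTATCTTCG, matching at positions 168–176.
Each forward site pairs with the reverse site to give a product ending at position 176: sizes 64, 47 bp.

Two products: 64 bp, 47 bp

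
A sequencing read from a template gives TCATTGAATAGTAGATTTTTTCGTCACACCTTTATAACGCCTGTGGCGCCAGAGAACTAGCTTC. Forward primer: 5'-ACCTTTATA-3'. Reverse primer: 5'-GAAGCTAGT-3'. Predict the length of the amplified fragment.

The forward primer matches the template at positions 28–36.
The reverse primer's reverse complement is ACTAGCTTC, which matches the template at positions 56–64.
Amplicon spans positions 28–64: 37 bp.

37 bp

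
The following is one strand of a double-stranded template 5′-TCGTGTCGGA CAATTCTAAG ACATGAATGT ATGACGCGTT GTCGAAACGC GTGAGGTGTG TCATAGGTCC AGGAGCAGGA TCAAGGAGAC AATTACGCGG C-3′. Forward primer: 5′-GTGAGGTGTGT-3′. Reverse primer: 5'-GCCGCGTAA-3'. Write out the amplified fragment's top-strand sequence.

5'-GTGAGGTGTGTCATAGGTCCAGGAGCAGGATCAAGGAGACAATTACGCGGC-3'

Forward primer GTGAGGTGTGT is found on the top strand at positions 51–61.
The reverse primer's reverse complement is TTACGCGGC, which matches the template at positions 93–101.
The product is the template from position 51 through 101 (51 bp).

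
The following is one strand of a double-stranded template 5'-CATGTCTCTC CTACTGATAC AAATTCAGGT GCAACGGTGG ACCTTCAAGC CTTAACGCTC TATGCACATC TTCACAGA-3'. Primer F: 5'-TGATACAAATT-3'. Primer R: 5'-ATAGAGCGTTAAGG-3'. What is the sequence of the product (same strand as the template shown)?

The forward primer matches the template at positions 15–25.
The reverse primer's reverse complement is CCTTAACGCTCTAT, which matches the template at positions 50–63.
The product is the template from position 15 through 63 (49 bp).

5'-TGATACAAATTCAGGTGCAACGGTGGACCTTCAAGCCTTAACGCTCTAT-3'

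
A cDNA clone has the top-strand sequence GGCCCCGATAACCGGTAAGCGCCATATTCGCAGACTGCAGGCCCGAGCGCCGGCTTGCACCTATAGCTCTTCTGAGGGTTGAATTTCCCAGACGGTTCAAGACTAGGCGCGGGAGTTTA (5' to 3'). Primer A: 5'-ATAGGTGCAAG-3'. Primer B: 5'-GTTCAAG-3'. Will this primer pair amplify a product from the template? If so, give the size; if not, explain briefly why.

No product — the primers' 3' ends point away from each other.

Primer A (ATAGGTGCAAG) has reverse complement CTTGCACCTAT, which matches the top strand at positions 54–64; primer A anneals to the top strand there with its 3' end pointing upstream toward position 54.
Primer B (GTTCAAG) matches the top strand directly at positions 95–101; it anneals to the bottom strand with its 3' end pointing downstream toward position 101.
The 3' ends diverge (primer A extends toward position 1, primer B toward position 119), so the primers never converge on a shared product.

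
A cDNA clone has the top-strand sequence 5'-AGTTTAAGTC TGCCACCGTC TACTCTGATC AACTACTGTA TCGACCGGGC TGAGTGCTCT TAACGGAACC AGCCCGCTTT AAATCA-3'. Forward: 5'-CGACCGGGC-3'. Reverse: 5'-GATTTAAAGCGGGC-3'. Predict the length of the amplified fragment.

Forward primer CGACCGGGC is found on the top strand at positions 42–50.
Reverse complement of the reverse primer: GCCCGCTTTAAATC. This occurs on the top strand at positions 72–85.
The product runs from position 42 to position 85, so its length is 85 − 42 + 1 = 44 bp.

44 bp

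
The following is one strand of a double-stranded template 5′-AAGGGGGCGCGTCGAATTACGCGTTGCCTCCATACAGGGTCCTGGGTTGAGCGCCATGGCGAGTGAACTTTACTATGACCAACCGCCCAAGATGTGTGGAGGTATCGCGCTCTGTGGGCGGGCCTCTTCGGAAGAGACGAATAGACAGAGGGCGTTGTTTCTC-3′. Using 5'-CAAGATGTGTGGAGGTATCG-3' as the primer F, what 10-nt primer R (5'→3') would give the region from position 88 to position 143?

5'-TATTCGTCTC-3'

The product's 3' end on the top strand is position 143.
The reverse primer anneals to the top strand over positions 134–143, i.e. to GAGACGAATA.
Its sequence written 5'→3' is the reverse complement: TATTCGTCTC.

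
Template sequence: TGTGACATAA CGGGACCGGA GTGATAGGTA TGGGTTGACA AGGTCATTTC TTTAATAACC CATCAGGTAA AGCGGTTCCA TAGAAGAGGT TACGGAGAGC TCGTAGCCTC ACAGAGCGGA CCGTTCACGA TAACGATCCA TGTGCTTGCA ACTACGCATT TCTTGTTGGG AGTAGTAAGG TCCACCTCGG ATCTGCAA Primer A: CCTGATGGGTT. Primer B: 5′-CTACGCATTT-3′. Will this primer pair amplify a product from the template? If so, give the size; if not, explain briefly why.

Primer A (CCTGATGGGTT) has reverse complement AACCCATCAGG, which matches the top strand at positions 57–67; primer A anneals to the top strand there with its 3' end pointing upstream toward position 57.
Primer B (CTACGCATTT) matches the top strand directly at positions 152–161; it anneals to the bottom strand with its 3' end pointing downstream toward position 161.
The 3' ends diverge (primer A extends toward position 1, primer B toward position 198), so the primers never converge on a shared product.

No product — the primers' 3' ends point away from each other.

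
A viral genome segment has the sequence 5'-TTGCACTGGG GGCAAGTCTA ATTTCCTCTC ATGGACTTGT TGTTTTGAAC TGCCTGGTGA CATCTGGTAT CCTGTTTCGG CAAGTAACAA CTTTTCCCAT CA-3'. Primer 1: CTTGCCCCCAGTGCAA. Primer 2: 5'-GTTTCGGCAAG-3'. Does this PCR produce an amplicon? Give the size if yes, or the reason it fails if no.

Primer 1 (CTTGCCCCCAGTGCAA) has reverse complement TTGCACTGGGGGCAAG, which matches the top strand at positions 1–16; primer 1 anneals to the top strand there with its 3' end pointing upstream toward position 1.
Primer 2 (GTTTCGGCAAG) matches the top strand directly at positions 74–84; it anneals to the bottom strand with its 3' end pointing downstream toward position 84.
The 3' ends diverge (primer 1 extends toward position 1, primer 2 toward position 102), so the primers never converge on a shared product.

No product — the primers' 3' ends point away from each other.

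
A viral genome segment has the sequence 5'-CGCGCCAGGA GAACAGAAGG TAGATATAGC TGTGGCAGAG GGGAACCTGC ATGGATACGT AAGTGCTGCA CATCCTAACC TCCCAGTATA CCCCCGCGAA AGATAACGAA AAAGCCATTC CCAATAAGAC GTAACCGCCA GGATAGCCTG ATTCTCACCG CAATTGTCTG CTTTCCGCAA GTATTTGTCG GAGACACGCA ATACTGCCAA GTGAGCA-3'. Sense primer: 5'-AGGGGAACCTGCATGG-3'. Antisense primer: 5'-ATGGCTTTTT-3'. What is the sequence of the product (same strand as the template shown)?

5'-AGGGGAACCTGCATGGATACGTAAGTGCTGCACATCCTAACCTCCCAGTATACCCCCGCGAAAGATAACGAAAAAGCCAT-3'

Forward primer AGGGGAACCTGCATGG is found on the top strand at positions 39–54.
Taking the reverse complement of ATGGCTTTTT gives AAAAAGCCAT, found at positions 109–118 on the template; the primer anneals here to the top strand with its 3' end pointing upstream.
The product is the template from position 39 through 118 (80 bp).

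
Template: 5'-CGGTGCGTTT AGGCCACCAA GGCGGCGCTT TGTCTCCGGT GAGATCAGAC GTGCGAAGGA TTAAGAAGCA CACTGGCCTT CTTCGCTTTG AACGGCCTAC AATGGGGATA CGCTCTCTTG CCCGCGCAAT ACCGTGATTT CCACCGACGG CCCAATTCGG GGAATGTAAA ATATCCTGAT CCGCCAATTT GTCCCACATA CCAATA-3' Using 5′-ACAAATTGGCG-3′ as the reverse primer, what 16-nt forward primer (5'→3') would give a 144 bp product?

The reverse primer's reverse complement CGCCAATTTGT matches the template at positions 182–192, so the product ends at position 192.
A 144 bp product then starts at position 192 − 144 + 1 = 49.
The forward primer is identical to the top strand there: ACGTGCGAAGGATTAA.

5'-ACGTGCGAAGGATTAA-3'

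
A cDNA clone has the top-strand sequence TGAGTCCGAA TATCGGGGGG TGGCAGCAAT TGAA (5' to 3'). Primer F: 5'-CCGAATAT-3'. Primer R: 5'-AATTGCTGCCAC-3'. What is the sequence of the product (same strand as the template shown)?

Forward primer CCGAATAT is found on the top strand at positions 6–13.
The reverse primer's reverse complement is GTGGCAGCAATT, which matches the template at positions 20–31.
The product is the template from position 6 through 31 (26 bp).

5'-CCGAATATCGGGGGGTGGCAGCAATT-3'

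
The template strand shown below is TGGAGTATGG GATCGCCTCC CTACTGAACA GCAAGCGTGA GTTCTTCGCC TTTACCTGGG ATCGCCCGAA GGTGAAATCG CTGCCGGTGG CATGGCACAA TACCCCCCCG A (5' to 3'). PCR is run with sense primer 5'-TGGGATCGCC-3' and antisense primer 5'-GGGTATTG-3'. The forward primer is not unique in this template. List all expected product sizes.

The forward primer TGGGATCGCC matches the top strand at positions 8–17, 57–66.
The reverse primer's reverse complement is CAATACCC, matching at positions 98–105.
Each forward site pairs with the reverse site to give a product ending at position 105: sizes 98, 49 bp.

98 bp, 49 bp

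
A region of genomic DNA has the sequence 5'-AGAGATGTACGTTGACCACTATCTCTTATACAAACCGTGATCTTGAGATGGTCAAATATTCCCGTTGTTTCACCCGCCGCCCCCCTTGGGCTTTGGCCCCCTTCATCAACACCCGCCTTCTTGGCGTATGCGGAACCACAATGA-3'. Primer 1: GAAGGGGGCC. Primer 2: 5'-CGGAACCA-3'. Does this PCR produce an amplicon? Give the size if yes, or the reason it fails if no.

No product — the primers' 3' ends point away from each other.

Primer 1 (GAAGGGGGCC) has reverse complement GGCCCCCTTC, which matches the top strand at positions 95–104; primer 1 anneals to the top strand there with its 3' end pointing upstream toward position 95.
Primer 2 (CGGAACCA) matches the top strand directly at positions 131–138; it anneals to the bottom strand with its 3' end pointing downstream toward position 138.
The 3' ends diverge (primer 1 extends toward position 1, primer 2 toward position 144), so the primers never converge on a shared product.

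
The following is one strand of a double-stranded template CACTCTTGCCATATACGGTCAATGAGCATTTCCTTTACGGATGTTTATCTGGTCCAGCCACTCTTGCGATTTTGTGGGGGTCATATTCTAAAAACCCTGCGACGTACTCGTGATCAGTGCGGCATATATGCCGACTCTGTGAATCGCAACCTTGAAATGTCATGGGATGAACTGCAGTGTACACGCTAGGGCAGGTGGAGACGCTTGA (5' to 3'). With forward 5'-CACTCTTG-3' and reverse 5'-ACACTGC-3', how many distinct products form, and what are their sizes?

The forward primer CACTCTTG matches the top strand at positions 1–8, 59–66.
The reverse primer's reverse complement is GCAGTGT, matching at positions 174–180.
Each forward site pairs with the reverse site to give a product ending at position 180: sizes 180, 122 bp.

Two products: 180 bp, 122 bp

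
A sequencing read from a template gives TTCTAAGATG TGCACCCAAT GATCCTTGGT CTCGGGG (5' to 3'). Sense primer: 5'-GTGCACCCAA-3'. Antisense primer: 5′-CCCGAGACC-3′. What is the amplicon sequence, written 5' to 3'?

5'-GTGCACCCAATGATCCTTGGTCTCGGG-3'

Scanning the template, GTGCACCCAA occurs at positions 10–19; this primer anneals to the bottom strand there with its 3' end pointing downstream.
The reverse primer's reverse complement is GGTCTCGGG, which matches the template at positions 28–36.
The product is the template from position 10 through 36 (27 bp).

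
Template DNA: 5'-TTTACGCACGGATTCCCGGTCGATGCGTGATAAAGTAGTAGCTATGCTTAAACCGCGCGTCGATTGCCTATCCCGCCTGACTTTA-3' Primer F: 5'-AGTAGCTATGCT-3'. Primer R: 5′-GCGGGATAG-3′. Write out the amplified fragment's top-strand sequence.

The forward primer matches the template at positions 37–48.
Reverse complement of the reverse primer: CTATCCCGC. This occurs on the top strand at positions 68–76.
The product is the template from position 37 through 76 (40 bp).

5'-AGTAGCTATGCTTAAACCGCGCGTCGATTGCCTATCCCGC-3'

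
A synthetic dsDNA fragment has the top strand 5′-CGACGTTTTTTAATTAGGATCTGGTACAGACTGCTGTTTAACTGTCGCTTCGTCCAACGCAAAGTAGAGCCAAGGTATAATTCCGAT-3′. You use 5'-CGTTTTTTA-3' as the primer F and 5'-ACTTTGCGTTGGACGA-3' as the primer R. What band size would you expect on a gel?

Forward primer CGTTTTTTA is found on the top strand at positions 4–12.
Reverse complement of the reverse primer: TCGTCCAACGCAAAGT. This occurs on the top strand at positions 50–65.
Product length = (reverse-primer end) − (forward-primer start) + 1 = 65 − 4 + 1 = 62 bp.

62 bp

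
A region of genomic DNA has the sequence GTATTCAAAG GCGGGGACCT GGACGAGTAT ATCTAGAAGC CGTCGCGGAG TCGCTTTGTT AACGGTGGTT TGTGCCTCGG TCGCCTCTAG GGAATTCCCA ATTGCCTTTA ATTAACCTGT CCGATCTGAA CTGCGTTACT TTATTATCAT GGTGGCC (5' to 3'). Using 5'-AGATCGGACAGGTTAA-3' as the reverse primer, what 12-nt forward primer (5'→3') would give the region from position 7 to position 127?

5'-AAAGGCGGGGAC-3'

The reverse primer's reverse complement TTAACCTGTCCGATCT matches the template at positions 112–127; the product starts at position 7.
The forward primer is identical to the top strand over positions 7–18: AAAGGCGGGGAC.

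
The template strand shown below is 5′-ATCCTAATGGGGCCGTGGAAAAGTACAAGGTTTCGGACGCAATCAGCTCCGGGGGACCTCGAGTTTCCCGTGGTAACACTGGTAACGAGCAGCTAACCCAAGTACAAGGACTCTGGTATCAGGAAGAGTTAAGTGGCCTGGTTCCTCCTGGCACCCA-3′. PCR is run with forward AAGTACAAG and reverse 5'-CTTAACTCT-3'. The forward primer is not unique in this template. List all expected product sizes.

113 bp, 34 bp

The forward primer AAGTACAAG matches the top strand at positions 21–29, 100–108.
The reverse primer's reverse complement is AGAGTTAAG, matching at positions 125–133.
Each forward site pairs with the reverse site to give a product ending at position 133: sizes 113, 34 bp.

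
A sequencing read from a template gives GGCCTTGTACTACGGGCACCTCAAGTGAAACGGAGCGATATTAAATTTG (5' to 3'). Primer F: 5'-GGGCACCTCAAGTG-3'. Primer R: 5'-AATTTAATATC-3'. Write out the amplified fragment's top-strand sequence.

The forward primer matches the template at positions 14–27.
Reverse complement of the reverse primer: GATATTAAATT. This occurs on the top strand at positions 37–47.
The product is the template from position 14 through 47 (34 bp).

5'-GGGCACCTCAAGTGAAACGGAGCGATATTAAATT-3'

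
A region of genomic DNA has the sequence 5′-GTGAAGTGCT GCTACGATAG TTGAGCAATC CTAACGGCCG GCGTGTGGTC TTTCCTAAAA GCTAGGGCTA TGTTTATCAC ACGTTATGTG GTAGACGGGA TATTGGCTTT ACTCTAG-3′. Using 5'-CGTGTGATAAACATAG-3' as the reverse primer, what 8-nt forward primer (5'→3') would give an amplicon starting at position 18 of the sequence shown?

The reverse primer's reverse complement CTATGTTTATCACACG matches the template at positions 68–83; the product starts at position 18.
The forward primer is identical to the top strand over positions 18–25: TAGTTGAG.

5'-TAGTTGAG-3'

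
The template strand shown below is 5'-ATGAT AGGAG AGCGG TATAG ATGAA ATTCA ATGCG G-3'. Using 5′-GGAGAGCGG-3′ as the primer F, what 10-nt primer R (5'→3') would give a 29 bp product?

5'-CGCATTGAAT-3'

The forward primer binds at positions 7–15, so a 29 bp product ends at position 7 + 29 − 1 = 35.
The reverse primer anneals to the top strand over positions 26–35, i.e. to ATTCAATGCG.
Its sequence written 5'→3' is the reverse complement: CGCATTGAAT.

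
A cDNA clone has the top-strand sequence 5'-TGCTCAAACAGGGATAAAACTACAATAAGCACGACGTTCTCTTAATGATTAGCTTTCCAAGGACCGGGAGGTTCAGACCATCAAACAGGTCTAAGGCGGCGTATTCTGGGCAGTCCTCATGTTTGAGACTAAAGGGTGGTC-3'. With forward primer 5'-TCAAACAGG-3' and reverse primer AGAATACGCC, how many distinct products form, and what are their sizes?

Two products: 104 bp, 27 bp

The forward primer TCAAACAGG matches the top strand at positions 4–12, 81–89.
The reverse primer's reverse complement is GGCGTATTCT, matching at positions 98–107.
Each forward site pairs with the reverse site to give a product ending at position 107: sizes 104, 27 bp.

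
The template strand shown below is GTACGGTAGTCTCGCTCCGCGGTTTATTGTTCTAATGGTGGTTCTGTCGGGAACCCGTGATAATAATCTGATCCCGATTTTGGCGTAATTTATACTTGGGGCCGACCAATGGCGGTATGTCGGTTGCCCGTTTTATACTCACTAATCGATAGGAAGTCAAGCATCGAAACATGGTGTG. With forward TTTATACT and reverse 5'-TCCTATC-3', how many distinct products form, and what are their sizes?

Two products: 66 bp, 23 bp

The forward primer TTTATACT matches the top strand at positions 89–96, 132–139.
The reverse primer's reverse complement is GATAGGA, matching at positions 148–154.
Each forward site pairs with the reverse site to give a product ending at position 154: sizes 66, 23 bp.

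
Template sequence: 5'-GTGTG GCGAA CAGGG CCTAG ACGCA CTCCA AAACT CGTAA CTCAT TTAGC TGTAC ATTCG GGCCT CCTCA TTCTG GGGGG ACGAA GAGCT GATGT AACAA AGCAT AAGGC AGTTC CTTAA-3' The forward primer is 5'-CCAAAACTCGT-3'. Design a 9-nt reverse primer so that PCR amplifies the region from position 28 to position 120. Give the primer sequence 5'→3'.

5'-TTAAGGAAC-3'

The product's 3' end on the top strand is position 120.
The reverse primer anneals to the top strand over positions 112–120, i.e. to GTTCCTTAA.
Its sequence written 5'→3' is the reverse complement: TTAAGGAAC.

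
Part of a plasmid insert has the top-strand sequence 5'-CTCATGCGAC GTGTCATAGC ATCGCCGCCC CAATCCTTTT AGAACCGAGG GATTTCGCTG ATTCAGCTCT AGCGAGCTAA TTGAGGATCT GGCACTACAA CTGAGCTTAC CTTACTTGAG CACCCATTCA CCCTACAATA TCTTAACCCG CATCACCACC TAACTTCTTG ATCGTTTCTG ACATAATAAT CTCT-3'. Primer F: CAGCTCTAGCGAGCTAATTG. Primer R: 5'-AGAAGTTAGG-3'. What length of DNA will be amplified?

Forward primer CAGCTCTAGCGAGCTAATTG is found on the top strand at positions 64–83.
Reverse complement of the reverse primer: CCTAACTTCT. This occurs on the top strand at positions 159–168.
Product length = (reverse-primer end) − (forward-primer start) + 1 = 168 − 64 + 1 = 105 bp.

105 bp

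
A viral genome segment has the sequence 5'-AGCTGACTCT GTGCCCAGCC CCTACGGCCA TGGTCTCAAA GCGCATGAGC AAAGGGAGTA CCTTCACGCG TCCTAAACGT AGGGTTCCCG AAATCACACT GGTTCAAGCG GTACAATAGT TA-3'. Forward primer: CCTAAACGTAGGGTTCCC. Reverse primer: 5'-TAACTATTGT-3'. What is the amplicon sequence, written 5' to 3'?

5'-CCTAAACGTAGGGTTCCCGAAATCACACTGGTTCAAGCGGTACAATAGTTA-3'

Scanning the template, CCTAAACGTAGGGTTCCC occurs at positions 72–89; this primer anneals to the bottom strand there with its 3' end pointing downstream.
Reverse complement of the reverse primer: ACAATAGTTA. This occurs on the top strand at positions 113–122.
The product is the template from position 72 through 122 (51 bp).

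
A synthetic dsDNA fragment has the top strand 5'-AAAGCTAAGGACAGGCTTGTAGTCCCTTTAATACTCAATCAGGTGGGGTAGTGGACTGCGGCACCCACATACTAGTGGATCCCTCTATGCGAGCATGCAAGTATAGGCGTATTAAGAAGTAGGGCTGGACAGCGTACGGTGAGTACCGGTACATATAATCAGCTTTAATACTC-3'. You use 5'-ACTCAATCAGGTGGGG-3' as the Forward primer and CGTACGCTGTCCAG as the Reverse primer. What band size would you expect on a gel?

Scanning the template, ACTCAATCAGGTGGGG occurs at positions 33–48; this primer anneals to the bottom strand there with its 3' end pointing downstream.
Taking the reverse complement of CGTACGCTGTCCAG gives CTGGACAGCGTACG, found at positions 125–138 on the template; the primer anneals here to the top strand with its 3' end pointing upstream.
Product length = (reverse-primer end) − (forward-primer start) + 1 = 138 − 33 + 1 = 106 bp.

106 bp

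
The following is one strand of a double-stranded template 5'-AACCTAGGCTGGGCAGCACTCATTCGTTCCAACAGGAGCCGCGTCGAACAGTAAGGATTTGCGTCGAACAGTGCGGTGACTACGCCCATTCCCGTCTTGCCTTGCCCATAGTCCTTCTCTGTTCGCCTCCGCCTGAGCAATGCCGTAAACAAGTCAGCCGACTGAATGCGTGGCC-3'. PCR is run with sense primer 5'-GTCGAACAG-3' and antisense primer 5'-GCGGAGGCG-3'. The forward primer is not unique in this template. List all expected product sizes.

The forward primer GTCGAACAG matches the top strand at positions 43–51, 63–71.
The reverse primer's reverse complement is CGCCTCCGC, matching at positions 124–132.
Each forward site pairs with the reverse site to give a product ending at position 132: sizes 90, 70 bp.

90 bp, 70 bp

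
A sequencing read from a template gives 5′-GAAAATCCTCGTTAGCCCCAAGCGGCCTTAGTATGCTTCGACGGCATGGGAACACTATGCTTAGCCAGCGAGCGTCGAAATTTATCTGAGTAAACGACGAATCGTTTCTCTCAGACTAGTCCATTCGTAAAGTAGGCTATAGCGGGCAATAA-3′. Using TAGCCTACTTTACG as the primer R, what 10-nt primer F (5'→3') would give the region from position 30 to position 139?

5'-AGTATGCTTC-3'

The reverse primer's reverse complement CGTAAAGTAGGCTA matches the template at positions 126–139; the product starts at position 30.
The forward primer is identical to the top strand over positions 30–39: AGTATGCTTC.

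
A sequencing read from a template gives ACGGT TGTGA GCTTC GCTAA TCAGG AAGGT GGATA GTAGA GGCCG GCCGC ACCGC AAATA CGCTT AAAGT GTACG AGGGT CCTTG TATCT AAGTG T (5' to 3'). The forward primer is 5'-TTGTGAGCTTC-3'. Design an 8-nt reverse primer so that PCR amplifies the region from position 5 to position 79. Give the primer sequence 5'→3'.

5'-CCCTCGTA-3'

The product's 3' end on the top strand is position 79.
The reverse primer anneals to the top strand over positions 72–79, i.e. to TACGAGGG.
Its sequence written 5'→3' is the reverse complement: CCCTCGTA.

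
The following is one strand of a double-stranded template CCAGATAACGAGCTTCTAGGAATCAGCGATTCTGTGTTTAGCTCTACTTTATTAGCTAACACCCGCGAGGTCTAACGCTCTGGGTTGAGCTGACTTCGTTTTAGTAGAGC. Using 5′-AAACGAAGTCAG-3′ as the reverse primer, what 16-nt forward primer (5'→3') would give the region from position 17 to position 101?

The reverse primer's reverse complement CTGACTTCGTTT matches the template at positions 90–101; the product starts at position 17.
The forward primer is identical to the top strand over positions 17–32: TAGGAATCAGCGATTC.

5'-TAGGAATCAGCGATTC-3'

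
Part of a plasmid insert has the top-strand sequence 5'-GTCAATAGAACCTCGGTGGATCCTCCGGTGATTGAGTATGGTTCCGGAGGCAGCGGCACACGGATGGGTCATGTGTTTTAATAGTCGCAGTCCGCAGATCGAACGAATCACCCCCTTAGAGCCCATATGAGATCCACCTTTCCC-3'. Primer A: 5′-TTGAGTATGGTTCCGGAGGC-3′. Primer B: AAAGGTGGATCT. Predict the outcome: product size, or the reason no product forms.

Primer A (TTGAGTATGGTTCCGGAGGC) matches the top strand at positions 32–51; it acts as a forward primer.
Primer B's reverse complement is AGATCCACCTTT, matching the top strand at positions 130–141; it acts as a reverse primer.
The 3' ends face each other across positions 32–141, giving a 110 bp product.

Yes — a 110 bp product.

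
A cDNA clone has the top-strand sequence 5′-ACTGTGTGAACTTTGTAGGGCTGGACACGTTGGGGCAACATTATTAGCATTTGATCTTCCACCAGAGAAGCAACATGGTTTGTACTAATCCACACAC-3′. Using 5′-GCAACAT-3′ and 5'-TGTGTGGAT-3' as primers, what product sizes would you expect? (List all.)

The forward primer GCAACAT matches the top strand at positions 35–41, 70–76.
The reverse primer's reverse complement is ATCCACACA, matching at positions 88–96.
Each forward site pairs with the reverse site to give a product ending at position 96: sizes 62, 27 bp.

62 bp, 27 bp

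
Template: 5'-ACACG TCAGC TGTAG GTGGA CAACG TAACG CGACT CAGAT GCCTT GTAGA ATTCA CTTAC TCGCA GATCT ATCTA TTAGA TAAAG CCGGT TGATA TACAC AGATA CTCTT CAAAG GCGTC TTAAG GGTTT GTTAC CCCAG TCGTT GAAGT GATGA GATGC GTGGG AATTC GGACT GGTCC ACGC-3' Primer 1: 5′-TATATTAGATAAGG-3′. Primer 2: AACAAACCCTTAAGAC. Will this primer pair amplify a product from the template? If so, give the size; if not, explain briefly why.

No product — primer 1 has no binding site in the template.

Primer 1 (TATATTAGATAAGG) does not match the top strand, and its reverse complement CCTTATCTAATATA does not match either.
With no annealing site for primer 1, no amplification occurs.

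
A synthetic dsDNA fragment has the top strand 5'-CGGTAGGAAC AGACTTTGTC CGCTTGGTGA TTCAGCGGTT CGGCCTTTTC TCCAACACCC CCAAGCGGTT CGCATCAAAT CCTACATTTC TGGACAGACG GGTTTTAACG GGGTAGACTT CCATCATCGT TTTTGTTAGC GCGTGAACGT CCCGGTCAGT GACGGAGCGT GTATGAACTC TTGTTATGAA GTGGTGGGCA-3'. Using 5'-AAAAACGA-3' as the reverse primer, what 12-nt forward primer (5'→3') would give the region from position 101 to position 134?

5'-GGTTTTAACGGG-3'

The reverse primer's reverse complement TCGTTTTT matches the template at positions 127–134; the product starts at position 101.
The forward primer is identical to the top strand over positions 101–112: GGTTTTAACGGG.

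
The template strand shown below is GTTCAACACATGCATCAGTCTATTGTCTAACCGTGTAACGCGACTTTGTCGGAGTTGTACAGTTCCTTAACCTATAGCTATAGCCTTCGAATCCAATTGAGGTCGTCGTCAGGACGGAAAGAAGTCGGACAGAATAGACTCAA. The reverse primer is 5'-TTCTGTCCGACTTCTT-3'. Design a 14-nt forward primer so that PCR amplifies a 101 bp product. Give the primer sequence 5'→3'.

5'-TGTAACGCGACTTT-3'

The reverse primer's reverse complement AAGAAGTCGGACAGAA matches the template at positions 119–134, so the product ends at position 134.
A 101 bp product then starts at position 134 − 101 + 1 = 34.
The forward primer is identical to the top strand there: TGTAACGCGACTTT.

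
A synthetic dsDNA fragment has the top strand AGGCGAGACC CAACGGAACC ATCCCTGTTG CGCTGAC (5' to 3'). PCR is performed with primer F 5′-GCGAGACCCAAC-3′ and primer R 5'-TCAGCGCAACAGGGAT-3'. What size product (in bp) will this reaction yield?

Forward primer GCGAGACCCAAC is found on the top strand at positions 3–14.
Taking the reverse complement of TCAGCGCAACAGGGAT gives ATCCCTGTTGCGCTGA, found at positions 21–36 on the template; the primer anneals here to the top strand with its 3' end pointing upstream.
Amplicon spans positions 3–36: 34 bp.

34 bp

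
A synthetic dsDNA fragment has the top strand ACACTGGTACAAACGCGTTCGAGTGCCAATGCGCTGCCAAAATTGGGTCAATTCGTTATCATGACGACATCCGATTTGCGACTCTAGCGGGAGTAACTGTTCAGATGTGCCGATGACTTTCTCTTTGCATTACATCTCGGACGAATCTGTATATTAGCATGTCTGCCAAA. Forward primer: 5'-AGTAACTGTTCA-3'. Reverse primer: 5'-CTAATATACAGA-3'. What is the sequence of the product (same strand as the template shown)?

5'-AGTAACTGTTCAGATGTGCCGATGACTTTCTCTTTGCATTACATCTCGGACGAATCTGTATATTAG-3'

The forward primer matches the template at positions 92–103.
The reverse primer's reverse complement is TCTGTATATTAG, which matches the template at positions 146–157.
The product is the template from position 92 through 157 (66 bp).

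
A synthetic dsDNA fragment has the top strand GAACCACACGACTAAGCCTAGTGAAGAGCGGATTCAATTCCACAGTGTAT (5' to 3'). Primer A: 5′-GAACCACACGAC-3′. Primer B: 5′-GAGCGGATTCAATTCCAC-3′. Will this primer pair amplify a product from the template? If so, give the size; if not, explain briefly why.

No product — both primers anneal to the same strand and extend in the same direction.

Primer A (GAACCACACGAC) matches the top strand at positions 1–12 (3' end points downstream).
Primer B (GAGCGGATTCAATTCCAC) also matches the top strand directly, at positions 26–43 — its reverse complement GTGGAATTGAATCCGCTC is not present.
Both primers anneal to the bottom strand with 3' ends pointing the same way, so neither can prime synthesis back toward the other.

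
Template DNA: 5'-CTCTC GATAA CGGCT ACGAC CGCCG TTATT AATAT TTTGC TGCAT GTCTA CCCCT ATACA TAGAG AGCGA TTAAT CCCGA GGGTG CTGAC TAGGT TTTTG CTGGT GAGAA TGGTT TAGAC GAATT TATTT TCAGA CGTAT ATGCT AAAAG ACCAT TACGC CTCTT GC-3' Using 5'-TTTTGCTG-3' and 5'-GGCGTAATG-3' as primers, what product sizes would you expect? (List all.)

The forward primer TTTTGCTG matches the top strand at positions 35–42, 96–103.
The reverse primer's reverse complement is CATTACGCC, matching at positions 153–161.
Each forward site pairs with the reverse site to give a product ending at position 161: sizes 127, 66 bp.

127 bp, 66 bp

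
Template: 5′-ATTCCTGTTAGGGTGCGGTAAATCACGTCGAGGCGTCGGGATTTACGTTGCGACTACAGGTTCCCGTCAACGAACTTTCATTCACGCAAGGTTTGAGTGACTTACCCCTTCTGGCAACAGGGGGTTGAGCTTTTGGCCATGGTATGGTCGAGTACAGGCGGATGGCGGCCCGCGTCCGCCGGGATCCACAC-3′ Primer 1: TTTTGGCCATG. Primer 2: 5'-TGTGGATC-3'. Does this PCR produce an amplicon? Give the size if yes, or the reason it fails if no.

Primer 1 (TTTTGGCCATG) matches the top strand at positions 131–141; it acts as a forward primer.
Primer 2's reverse complement is GATCCACA, matching the top strand at positions 183–190; it acts as a reverse primer.
The 3' ends face each other across positions 131–190, giving a 60 bp product.

Yes — a 60 bp product.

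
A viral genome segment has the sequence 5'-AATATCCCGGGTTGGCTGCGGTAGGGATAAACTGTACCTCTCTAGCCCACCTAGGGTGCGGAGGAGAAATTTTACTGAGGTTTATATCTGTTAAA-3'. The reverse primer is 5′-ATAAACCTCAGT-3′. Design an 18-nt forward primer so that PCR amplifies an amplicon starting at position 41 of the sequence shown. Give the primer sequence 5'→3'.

The reverse primer's reverse complement ACTGAGGTTTAT matches the template at positions 74–85; the product starts at position 41.
The forward primer is identical to the top strand over positions 41–58: TCTAGCCCACCTAGGGTG.

5'-TCTAGCCCACCTAGGGTG-3'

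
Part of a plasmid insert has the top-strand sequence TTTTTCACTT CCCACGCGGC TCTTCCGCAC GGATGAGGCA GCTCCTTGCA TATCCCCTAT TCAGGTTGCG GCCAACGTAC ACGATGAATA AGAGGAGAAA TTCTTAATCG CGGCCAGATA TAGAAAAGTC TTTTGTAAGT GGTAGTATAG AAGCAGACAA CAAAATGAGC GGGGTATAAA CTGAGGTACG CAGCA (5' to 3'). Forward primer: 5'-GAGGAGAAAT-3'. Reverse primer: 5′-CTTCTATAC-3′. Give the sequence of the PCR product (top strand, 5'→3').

5'-GAGGAGAAATTCTTAATCGCGGCCAGATATAGAAAAGTCTTTTGTAAGTGGTAGTATAGAAG-3'

Forward primer GAGGAGAAAT is found on the top strand at positions 92–101.
Reverse complement of the reverse primer: GTATAGAAG. This occurs on the top strand at positions 145–153.
The product is the template from position 92 through 153 (62 bp).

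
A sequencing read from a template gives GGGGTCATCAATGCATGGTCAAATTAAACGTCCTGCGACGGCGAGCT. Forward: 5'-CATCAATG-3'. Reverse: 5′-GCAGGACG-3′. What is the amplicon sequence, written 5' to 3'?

5'-CATCAATGCATGGTCAAATTAAACGTCCTGC-3'

The forward primer matches the template at positions 6–13.
Taking the reverse complement of GCAGGACG gives CGTCCTGC, found at positions 29–36 on the template; the primer anneals here to the top strand with its 3' end pointing upstream.
The product is the template from position 6 through 36 (31 bp).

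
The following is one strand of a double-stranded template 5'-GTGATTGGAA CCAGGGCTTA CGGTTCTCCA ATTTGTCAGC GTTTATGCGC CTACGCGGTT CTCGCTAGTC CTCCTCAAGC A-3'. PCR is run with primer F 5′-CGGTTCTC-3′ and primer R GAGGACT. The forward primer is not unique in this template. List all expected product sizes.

The forward primer CGGTTCTC matches the top strand at positions 21–28, 56–63.
The reverse primer's reverse complement is AGTCCTC, matching at positions 67–73.
Each forward site pairs with the reverse site to give a product ending at position 73: sizes 53, 18 bp.

53 bp, 18 bp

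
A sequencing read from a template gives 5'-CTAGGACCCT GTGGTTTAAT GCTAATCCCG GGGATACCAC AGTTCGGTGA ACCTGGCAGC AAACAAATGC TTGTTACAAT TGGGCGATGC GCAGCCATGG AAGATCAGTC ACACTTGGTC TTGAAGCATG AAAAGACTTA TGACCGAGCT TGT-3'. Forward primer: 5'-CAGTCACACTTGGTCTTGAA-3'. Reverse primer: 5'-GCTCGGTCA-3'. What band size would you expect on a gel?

Forward primer CAGTCACACTTGGTCTTGAA is found on the top strand at positions 106–125.
Reverse complement of the reverse primer: TGACCGAGC. This occurs on the top strand at positions 141–149.
Product length = (reverse-primer end) − (forward-primer start) + 1 = 149 − 106 + 1 = 44 bp.

44 bp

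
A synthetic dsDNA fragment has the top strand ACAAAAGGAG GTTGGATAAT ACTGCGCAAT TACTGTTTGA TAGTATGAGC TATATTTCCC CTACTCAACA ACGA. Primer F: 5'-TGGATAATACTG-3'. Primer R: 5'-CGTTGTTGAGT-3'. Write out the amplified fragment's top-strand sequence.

5'-TGGATAATACTGCGCAATTACTGTTTGATAGTATGAGCTATATTTCCCCTACTCAACAACG-3'

The forward primer matches the template at positions 13–24.
The reverse primer's reverse complement is ACTCAACAACG, which matches the template at positions 63–73.
The product is the template from position 13 through 73 (61 bp).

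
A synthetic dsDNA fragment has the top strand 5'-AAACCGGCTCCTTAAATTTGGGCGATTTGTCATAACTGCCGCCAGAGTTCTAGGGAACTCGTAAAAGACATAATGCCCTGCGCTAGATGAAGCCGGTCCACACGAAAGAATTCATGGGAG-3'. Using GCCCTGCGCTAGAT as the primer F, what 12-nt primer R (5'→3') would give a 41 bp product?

The forward primer binds at positions 75–88, so a 41 bp product ends at position 75 + 41 − 1 = 115.
The reverse primer anneals to the top strand over positions 104–115, i.e. to GAAAGAATTCAT.
Its sequence written 5'→3' is the reverse complement: ATGAATTCTTTC.

5'-ATGAATTCTTTC-3'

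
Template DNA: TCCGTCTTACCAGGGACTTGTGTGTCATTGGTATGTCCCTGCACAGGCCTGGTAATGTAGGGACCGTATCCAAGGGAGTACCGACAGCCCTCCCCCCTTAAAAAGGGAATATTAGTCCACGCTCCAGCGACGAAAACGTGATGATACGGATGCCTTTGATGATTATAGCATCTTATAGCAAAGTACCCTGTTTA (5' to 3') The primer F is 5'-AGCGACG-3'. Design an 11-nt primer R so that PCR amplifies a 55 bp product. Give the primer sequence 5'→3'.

5'-TGCTATAAGAT-3'

The forward primer binds at positions 126–132, so a 55 bp product ends at position 126 + 55 − 1 = 180.
The reverse primer anneals to the top strand over positions 170–180, i.e. to ATCTTATAGCA.
Its sequence written 5'→3' is the reverse complement: TGCTATAAGAT.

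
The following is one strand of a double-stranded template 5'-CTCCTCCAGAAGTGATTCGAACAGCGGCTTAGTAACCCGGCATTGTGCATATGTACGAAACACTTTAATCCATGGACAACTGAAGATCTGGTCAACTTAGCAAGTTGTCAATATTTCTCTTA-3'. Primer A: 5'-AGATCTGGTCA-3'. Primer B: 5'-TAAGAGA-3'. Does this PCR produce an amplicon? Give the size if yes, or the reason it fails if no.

Primer A (AGATCTGGTCA) matches the top strand at positions 84–94; it acts as a forward primer.
Primer B's reverse complement is TCTCTTA, matching the top strand at positions 116–122; it acts as a reverse primer.
The 3' ends face each other across positions 84–122, giving a 39 bp product.

Yes — a 39 bp product.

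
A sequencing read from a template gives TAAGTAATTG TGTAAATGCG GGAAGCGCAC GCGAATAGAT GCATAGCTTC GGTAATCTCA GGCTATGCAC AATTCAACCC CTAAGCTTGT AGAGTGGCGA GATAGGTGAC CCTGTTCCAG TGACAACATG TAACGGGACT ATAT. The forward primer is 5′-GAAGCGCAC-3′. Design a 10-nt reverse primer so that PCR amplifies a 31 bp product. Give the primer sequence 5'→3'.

5'-CCGAAGCTAT-3'

The forward primer binds at positions 22–30, so a 31 bp product ends at position 22 + 31 − 1 = 52.
The reverse primer anneals to the top strand over positions 43–52, i.e. to ATAGCTTCGG.
Its sequence written 5'→3' is the reverse complement: CCGAAGCTAT.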